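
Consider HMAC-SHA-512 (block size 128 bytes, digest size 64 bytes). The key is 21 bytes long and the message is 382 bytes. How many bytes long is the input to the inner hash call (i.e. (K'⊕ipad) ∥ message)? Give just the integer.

Key is 21 ≤ 128 bytes, zero-padded: |K'| = 128.
Inner input = (K'⊕ipad) ∥ m → 128 + 382 = 510 bytes.

510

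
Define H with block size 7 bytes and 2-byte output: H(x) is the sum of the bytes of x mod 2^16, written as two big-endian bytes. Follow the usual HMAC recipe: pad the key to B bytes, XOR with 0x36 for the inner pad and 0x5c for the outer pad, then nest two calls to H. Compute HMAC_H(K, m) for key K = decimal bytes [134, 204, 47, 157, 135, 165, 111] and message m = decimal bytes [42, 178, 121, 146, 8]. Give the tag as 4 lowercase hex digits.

Key decimal bytes [134, 204, 47, 157, 135, 165, 111] = 86 cc 2f 9d 87 a5 6f is exactly B = 7 bytes: K' = 86 cc 2f 9d 87 a5 6f.
K' ⊕ ipad = b0 fa 19 ab b1 93 59.  K' ⊕ opad = da 90 73 c1 db f9 33.
Inner input = (K'⊕ipad) ∥ m = b0 fa 19 ab b1 93 59 ∥ 2a b2 79 92 08.
Inner hash: sum = 176+250+25+171+177+147+89+42+178+121+146+8 = 1530 → 05 fa.
Outer input = (K'⊕opad) ∥ inner = da 90 73 c1 db f9 33 ∥ 05 fa.
Outer hash (tag): sum = 218+144+115+193+219+249+51+5+250 = 1444 → 05 a4.

05a4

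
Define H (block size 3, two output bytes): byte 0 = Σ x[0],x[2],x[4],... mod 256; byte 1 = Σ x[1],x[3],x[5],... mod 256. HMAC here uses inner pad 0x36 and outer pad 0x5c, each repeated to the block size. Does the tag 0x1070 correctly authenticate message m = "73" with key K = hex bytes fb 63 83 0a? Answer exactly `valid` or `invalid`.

Key hex bytes fb 63 83 0a is 4 bytes > B = 3, so hash it first: H(key) = 7e 6d, then zero-pad to 3 bytes: K' = 7e 6d 00.
K' ⊕ ipad = 48 5b 36; K' ⊕ opad = 22 31 5c.
Inner hash: even-index sum = 177 mod 256 = 177; odd-index sum = 146 mod 256 = 146 → b1 92.
Outer hash (recomputed tag): even-index sum = 272 mod 256 = 16; odd-index sum = 226 mod 256 = 226 → 10 e2.
Recomputed tag = 10e2; claimed = 1070 → mismatch.

invalid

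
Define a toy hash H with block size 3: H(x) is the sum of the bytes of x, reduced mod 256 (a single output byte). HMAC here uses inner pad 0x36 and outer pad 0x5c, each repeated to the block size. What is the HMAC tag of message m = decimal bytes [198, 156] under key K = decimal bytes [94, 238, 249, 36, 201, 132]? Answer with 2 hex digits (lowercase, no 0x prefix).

Key decimal bytes [94, 238, 249, 36, 201, 132] = 5e ee f9 24 c9 84 is 6 bytes > B = 3, so hash it first: H(key) = b6, then zero-pad to 3 bytes: K' = b6 00 00.
K' ⊕ ipad = 80 36 36.  K' ⊕ opad = ea 5c 5c.
Inner input = (K'⊕ipad) ∥ m = 80 36 36 ∥ c6 9c.
Inner hash: sum = 128+54+54+198+156 = 590; mod 256 = 78 → 4e.
Outer input = (K'⊕opad) ∥ inner = ea 5c 5c ∥ 4e.
Outer hash (tag): sum = 234+92+92+78 = 496; mod 256 = 240 → f0.

f0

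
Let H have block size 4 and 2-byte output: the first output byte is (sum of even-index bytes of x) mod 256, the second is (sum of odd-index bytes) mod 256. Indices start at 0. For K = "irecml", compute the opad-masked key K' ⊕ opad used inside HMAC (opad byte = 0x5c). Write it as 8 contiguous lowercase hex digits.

671d5c5c

Key "irecml" = 69 72 65 63 6d 6c is 6 bytes > B = 4, so hash it first: H(key) = 3b 41, then zero-pad to 4 bytes: K' = 3b 41 00 00.
XOR each byte with 0x5c: 3b⊕5c=67, 41⊕5c=1d, 00⊕5c=5c, 00⊕5c=5c.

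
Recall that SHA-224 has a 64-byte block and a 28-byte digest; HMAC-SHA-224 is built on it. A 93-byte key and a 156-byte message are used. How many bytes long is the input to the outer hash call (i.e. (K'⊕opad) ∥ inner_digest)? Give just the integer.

92

Key is 93 > 64 bytes, so it is hashed to 28 bytes then zero-padded to 64: |K'| = 64.
Outer input = (K'⊕opad) ∥ H(inner) → 64 + 28 = 92 bytes.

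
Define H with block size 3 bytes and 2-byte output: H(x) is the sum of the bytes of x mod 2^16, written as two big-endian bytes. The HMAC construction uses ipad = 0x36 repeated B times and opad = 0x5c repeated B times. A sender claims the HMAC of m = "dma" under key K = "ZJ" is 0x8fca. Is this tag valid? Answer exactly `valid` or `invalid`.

invalid

Key "ZJ" = 5a 4a is 2 bytes ≤ B = 3; zero-pad to 3 bytes: K' = 5a 4a 00.
K' ⊕ ipad = 6c 7c 36; K' ⊕ opad = 06 16 5c.
Inner hash: sum = 108+124+54+100+109+97 = 592 → 02 50.
Outer hash (recomputed tag): sum = 6+22+92+2+80 = 202 → 00 ca.
Recomputed tag = 00ca; claimed = 8fca → mismatch.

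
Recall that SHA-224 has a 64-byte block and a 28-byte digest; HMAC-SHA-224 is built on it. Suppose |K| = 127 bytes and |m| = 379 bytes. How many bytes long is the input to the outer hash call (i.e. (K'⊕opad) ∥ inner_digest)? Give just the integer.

Key is 127 > 64 bytes, so it is hashed to 28 bytes then zero-padded to 64: |K'| = 64.
Outer input = (K'⊕opad) ∥ H(inner) → 64 + 28 = 92 bytes.

92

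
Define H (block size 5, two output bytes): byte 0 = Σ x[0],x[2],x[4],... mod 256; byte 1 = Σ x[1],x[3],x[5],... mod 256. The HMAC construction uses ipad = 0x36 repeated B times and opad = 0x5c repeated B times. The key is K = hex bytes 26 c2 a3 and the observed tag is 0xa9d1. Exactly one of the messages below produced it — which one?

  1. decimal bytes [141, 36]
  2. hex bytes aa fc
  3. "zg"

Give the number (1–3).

Key hex bytes 26 c2 a3 is 3 bytes ≤ B = 5; zero-pad to 5 bytes: K' = 26 c2 a3 00 00.
K' ⊕ ipad = 10 f4 95 36 36; K' ⊕ opad = 7a 9e ff 5c 5c.
m1: inner = H(10 f4 95 36 36 8d 24) = ff b7; tag = H(7a 9e ff 5c 5c ff b7) = 8cf9
m2: inner = H(10 f4 95 36 36 aa fc) = d7 d4; tag = H(7a 9e ff 5c 5c d7 d4) = a9d1 ← matches
m3: inner = H(10 f4 95 36 36 7a 67) = 42 a4; tag = H(7a 9e ff 5c 5c 42 a4) = 793c

2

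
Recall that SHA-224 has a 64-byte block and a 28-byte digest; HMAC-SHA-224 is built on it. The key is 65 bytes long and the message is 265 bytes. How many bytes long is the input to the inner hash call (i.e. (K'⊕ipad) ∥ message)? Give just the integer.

Key is 65 > 64 bytes, so it is hashed to 28 bytes then zero-padded to 64: |K'| = 64.
Inner input = (K'⊕ipad) ∥ m → 64 + 265 = 329 bytes.

329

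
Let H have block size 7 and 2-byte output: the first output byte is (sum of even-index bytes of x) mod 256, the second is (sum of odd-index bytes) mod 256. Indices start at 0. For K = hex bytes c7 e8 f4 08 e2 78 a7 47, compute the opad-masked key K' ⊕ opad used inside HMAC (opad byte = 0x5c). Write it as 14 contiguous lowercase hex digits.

Key hex bytes c7 e8 f4 08 e2 78 a7 47 is 8 bytes > B = 7, so hash it first: H(key) = 44 af, then zero-pad to 7 bytes: K' = 44 af 00 00 00 00 00.
XOR each byte with 0x5c: 44⊕5c=18, af⊕5c=f3, 00⊕5c=5c, 00⊕5c=5c, 00⊕5c=5c, 00⊕5c=5c, 00⊕5c=5c.

18f35c5c5c5c5c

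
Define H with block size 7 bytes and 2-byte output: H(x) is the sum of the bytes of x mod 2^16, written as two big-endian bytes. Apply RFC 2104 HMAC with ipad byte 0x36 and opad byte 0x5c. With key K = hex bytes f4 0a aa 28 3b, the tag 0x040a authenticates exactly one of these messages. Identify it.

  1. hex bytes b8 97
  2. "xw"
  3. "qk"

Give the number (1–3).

1

Key hex bytes f4 0a aa 28 3b is 5 bytes ≤ B = 7; zero-pad to 7 bytes: K' = f4 0a aa 28 3b 00 00.
K' ⊕ ipad = c2 3c 9c 1e 0d 36 36; K' ⊕ opad = a8 56 f6 74 67 5c 5c.
m1: inner = H(c2 3c 9c 1e 0d 36 36 b8 97) = 03 80; tag = H(a8 56 f6 74 67 5c 5c 03 80) = 040a ← matches
m2: inner = H(c2 3c 9c 1e 0d 36 36 78 77) = 03 20; tag = H(a8 56 f6 74 67 5c 5c 03 20) = 03aa
m3: inner = H(c2 3c 9c 1e 0d 36 36 71 6b) = 03 0d; tag = H(a8 56 f6 74 67 5c 5c 03 0d) = 0397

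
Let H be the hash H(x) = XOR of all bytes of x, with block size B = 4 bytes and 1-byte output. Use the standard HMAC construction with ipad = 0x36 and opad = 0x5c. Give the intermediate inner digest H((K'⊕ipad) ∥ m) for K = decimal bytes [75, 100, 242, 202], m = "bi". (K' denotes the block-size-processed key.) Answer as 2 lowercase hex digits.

1c

Key decimal bytes [75, 100, 242, 202] = 4b 64 f2 ca is exactly B = 4 bytes: K' = 4b 64 f2 ca.
K' ⊕ ipad = 7d 52 c4 fc.
Inner input = 7d 52 c4 fc ∥ 62 69.
Inner hash: XOR 7d⊕52⊕c4⊕fc⊕62⊕69 = 1c.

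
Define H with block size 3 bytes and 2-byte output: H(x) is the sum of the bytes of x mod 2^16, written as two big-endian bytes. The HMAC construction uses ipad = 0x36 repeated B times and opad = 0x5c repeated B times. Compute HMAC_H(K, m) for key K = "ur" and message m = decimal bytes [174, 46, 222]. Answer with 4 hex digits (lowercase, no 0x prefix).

012c

Key "ur" = 75 72 is 2 bytes ≤ B = 3; zero-pad to 3 bytes: K' = 75 72 00.
K' ⊕ ipad = 43 44 36.  K' ⊕ opad = 29 2e 5c.
Inner input = (K'⊕ipad) ∥ m = 43 44 36 ∥ ae 2e de.
Inner hash: sum = 67+68+54+174+46+222 = 631 → 02 77.
Outer input = (K'⊕opad) ∥ inner = 29 2e 5c ∥ 02 77.
Outer hash (tag): sum = 41+46+92+2+119 = 300 → 01 2c.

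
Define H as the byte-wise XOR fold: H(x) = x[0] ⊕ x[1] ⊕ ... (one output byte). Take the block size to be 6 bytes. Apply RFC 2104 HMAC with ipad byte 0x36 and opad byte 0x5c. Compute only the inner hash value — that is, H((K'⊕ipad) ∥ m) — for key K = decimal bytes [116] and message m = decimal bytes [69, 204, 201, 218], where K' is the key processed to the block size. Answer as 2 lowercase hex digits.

Key decimal bytes [116] = 74 is 1 byte ≤ B = 6; zero-pad to 6 bytes: K' = 74 00 00 00 00 00.
K' ⊕ ipad = 42 36 36 36 36 36.
Inner input = 42 36 36 36 36 36 ∥ 45 cc c9 da.
Inner hash: XOR 42⊕36⊕36⊕36⊕36⊕36⊕45⊕cc⊕c9⊕da = ee.

ee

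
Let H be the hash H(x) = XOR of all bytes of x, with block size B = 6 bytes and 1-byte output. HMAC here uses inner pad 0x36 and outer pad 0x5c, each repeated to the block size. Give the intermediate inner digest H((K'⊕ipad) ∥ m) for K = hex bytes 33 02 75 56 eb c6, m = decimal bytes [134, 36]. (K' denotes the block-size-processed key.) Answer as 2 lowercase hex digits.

Key hex bytes 33 02 75 56 eb c6 is exactly B = 6 bytes: K' = 33 02 75 56 eb c6.
K' ⊕ ipad = 05 34 43 60 dd f0.
Inner input = 05 34 43 60 dd f0 ∥ 86 24.
Inner hash: XOR 05⊕34⊕43⊕60⊕dd⊕f0⊕86⊕24 = 9d.

9d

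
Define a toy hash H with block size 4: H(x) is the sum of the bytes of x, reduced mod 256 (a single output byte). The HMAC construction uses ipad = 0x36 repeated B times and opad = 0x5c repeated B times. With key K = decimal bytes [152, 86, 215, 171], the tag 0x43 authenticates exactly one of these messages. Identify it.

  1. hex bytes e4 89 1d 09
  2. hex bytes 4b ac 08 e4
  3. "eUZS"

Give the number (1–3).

3

Key decimal bytes [152, 86, 215, 171] = 98 56 d7 ab is exactly B = 4 bytes: K' = 98 56 d7 ab.
K' ⊕ ipad = ae 60 e1 9d; K' ⊕ opad = c4 0a 8b f7.
m1: inner = H(ae 60 e1 9d e4 89 1d 09) = 1f; tag = H(c4 0a 8b f7 1f) = 6f
m2: inner = H(ae 60 e1 9d 4b ac 08 e4) = 6f; tag = H(c4 0a 8b f7 6f) = bf
m3: inner = H(ae 60 e1 9d 65 55 5a 53) = f3; tag = H(c4 0a 8b f7 f3) = 43 ← matches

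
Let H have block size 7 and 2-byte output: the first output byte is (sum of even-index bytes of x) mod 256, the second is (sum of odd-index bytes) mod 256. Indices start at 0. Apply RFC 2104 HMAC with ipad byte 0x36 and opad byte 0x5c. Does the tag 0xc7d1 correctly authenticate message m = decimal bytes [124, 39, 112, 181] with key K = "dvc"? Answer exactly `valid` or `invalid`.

Key "dvc" = 64 76 63 is 3 bytes ≤ B = 7; zero-pad to 7 bytes: K' = 64 76 63 00 00 00 00.
K' ⊕ ipad = 52 40 55 36 36 36 36; K' ⊕ opad = 38 2a 3f 5c 5c 5c 5c.
Inner hash: even-index sum = 495 mod 256 = 239; odd-index sum = 408 mod 256 = 152 → ef 98.
Outer hash (recomputed tag): even-index sum = 455 mod 256 = 199; odd-index sum = 465 mod 256 = 209 → c7 d1.
Recomputed tag = c7d1; claimed = c7d1 → match.

valid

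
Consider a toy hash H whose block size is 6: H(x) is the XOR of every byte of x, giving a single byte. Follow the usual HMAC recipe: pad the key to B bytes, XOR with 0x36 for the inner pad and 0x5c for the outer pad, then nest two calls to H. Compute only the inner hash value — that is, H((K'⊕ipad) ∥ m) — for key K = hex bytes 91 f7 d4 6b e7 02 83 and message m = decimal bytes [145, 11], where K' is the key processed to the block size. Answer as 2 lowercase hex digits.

25

Key hex bytes 91 f7 d4 6b e7 02 83 is 7 bytes > B = 6, so hash it first: H(key) = bf, then zero-pad to 6 bytes: K' = bf 00 00 00 00 00.
K' ⊕ ipad = 89 36 36 36 36 36.
Inner input = 89 36 36 36 36 36 ∥ 91 0b.
Inner hash: XOR 89⊕36⊕36⊕36⊕36⊕36⊕91⊕0b = 25.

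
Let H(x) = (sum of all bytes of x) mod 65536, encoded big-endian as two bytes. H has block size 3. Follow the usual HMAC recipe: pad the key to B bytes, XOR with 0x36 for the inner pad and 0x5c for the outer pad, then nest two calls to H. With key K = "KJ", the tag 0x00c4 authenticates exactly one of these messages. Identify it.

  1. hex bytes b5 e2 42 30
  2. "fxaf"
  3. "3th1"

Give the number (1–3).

1

Key "KJ" = 4b 4a is 2 bytes ≤ B = 3; zero-pad to 3 bytes: K' = 4b 4a 00.
K' ⊕ ipad = 7d 7c 36; K' ⊕ opad = 17 16 5c.
m1: inner = H(7d 7c 36 b5 e2 42 30) = 03 38; tag = H(17 16 5c 03 38) = 00c4 ← matches
m2: inner = H(7d 7c 36 66 78 61 66) = 02 d4; tag = H(17 16 5c 02 d4) = 015f
m3: inner = H(7d 7c 36 33 74 68 31) = 02 6f; tag = H(17 16 5c 02 6f) = 00fa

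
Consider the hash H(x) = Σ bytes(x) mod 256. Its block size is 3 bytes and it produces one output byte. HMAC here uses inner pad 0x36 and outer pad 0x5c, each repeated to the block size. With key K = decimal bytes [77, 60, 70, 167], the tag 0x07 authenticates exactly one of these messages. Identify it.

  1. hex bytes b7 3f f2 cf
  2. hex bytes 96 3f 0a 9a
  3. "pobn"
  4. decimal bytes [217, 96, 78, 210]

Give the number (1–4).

2

Key decimal bytes [77, 60, 70, 167] = 4d 3c 46 a7 is 4 bytes > B = 3, so hash it first: H(key) = 76, then zero-pad to 3 bytes: K' = 76 00 00.
K' ⊕ ipad = 40 36 36; K' ⊕ opad = 2a 5c 5c.
m1: inner = H(40 36 36 b7 3f f2 cf) = 63; tag = H(2a 5c 5c 63) = 45
m2: inner = H(40 36 36 96 3f 0a 9a) = 25; tag = H(2a 5c 5c 25) = 07 ← matches
m3: inner = H(40 36 36 70 6f 62 6e) = 5b; tag = H(2a 5c 5c 5b) = 3d
m4: inner = H(40 36 36 d9 60 4e d2) = 05; tag = H(2a 5c 5c 05) = e7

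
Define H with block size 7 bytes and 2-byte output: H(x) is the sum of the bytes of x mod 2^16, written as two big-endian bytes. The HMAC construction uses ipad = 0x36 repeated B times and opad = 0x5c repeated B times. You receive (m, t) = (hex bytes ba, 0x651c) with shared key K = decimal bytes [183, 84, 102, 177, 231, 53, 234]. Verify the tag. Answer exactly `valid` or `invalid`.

Key decimal bytes [183, 84, 102, 177, 231, 53, 234] = b7 54 66 b1 e7 35 ea is exactly B = 7 bytes: K' = b7 54 66 b1 e7 35 ea.
K' ⊕ ipad = 81 62 50 87 d1 03 dc; K' ⊕ opad = eb 08 3a ed bb 69 b6.
Inner hash: sum = 129+98+80+135+209+3+220+186 = 1060 → 04 24.
Outer hash (recomputed tag): sum = 235+8+58+237+187+105+182+4+36 = 1052 → 04 1c.
Recomputed tag = 041c; claimed = 651c → mismatch.

invalid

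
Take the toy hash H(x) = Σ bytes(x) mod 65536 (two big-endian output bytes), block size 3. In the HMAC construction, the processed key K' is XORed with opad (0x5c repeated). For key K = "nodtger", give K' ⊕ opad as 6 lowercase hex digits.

5eaf5c

Key "nodtger" = 6e 6f 64 74 67 65 72 is 7 bytes > B = 3, so hash it first: H(key) = 02 f3, then zero-pad to 3 bytes: K' = 02 f3 00.
XOR each byte with 0x5c: 02⊕5c=5e, f3⊕5c=af, 00⊕5c=5c.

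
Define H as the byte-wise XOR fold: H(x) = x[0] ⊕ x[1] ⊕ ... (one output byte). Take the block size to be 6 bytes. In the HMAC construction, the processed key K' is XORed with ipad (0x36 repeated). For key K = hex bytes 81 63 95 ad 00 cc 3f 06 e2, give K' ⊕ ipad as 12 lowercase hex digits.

fb3636363636

Key hex bytes 81 63 95 ad 00 cc 3f 06 e2 is 9 bytes > B = 6, so hash it first: H(key) = cd, then zero-pad to 6 bytes: K' = cd 00 00 00 00 00.
XOR each byte with 0x36: cd⊕36=fb, 00⊕36=36, 00⊕36=36, 00⊕36=36, 00⊕36=36, 00⊕36=36.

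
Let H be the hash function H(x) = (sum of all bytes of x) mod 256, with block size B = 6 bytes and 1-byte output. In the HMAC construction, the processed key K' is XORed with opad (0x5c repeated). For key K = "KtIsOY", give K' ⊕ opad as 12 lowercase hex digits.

1728152f1305

Key "KtIsOY" = 4b 74 49 73 4f 59 is exactly B = 6 bytes: K' = 4b 74 49 73 4f 59.
XOR each byte with 0x5c: 4b⊕5c=17, 74⊕5c=28, 49⊕5c=15, 73⊕5c=2f, 4f⊕5c=13, 59⊕5c=05.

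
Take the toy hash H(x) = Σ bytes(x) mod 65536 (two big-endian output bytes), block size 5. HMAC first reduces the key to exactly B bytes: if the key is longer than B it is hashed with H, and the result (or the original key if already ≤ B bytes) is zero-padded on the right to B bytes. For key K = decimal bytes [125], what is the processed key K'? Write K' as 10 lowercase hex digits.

Key decimal bytes [125] = 7d is 1 byte ≤ B = 5; zero-pad to 5 bytes: K' = 7d 00 00 00 00.

7d00000000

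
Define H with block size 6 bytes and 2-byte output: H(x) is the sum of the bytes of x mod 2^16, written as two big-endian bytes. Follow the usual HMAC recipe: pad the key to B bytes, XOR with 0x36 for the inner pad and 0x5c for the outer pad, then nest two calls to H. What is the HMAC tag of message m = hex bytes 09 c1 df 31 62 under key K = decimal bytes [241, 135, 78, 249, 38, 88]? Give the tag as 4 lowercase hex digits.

033b

Key decimal bytes [241, 135, 78, 249, 38, 88] = f1 87 4e f9 26 58 is exactly B = 6 bytes: K' = f1 87 4e f9 26 58.
K' ⊕ ipad = c7 b1 78 cf 10 6e.  K' ⊕ opad = ad db 12 a5 7a 04.
Inner input = (K'⊕ipad) ∥ m = c7 b1 78 cf 10 6e ∥ 09 c1 df 31 62.
Inner hash: sum = 199+177+120+207+16+110+9+193+223+49+98 = 1401 → 05 79.
Outer input = (K'⊕opad) ∥ inner = ad db 12 a5 7a 04 ∥ 05 79.
Outer hash (tag): sum = 173+219+18+165+122+4+5+121 = 827 → 03 3b.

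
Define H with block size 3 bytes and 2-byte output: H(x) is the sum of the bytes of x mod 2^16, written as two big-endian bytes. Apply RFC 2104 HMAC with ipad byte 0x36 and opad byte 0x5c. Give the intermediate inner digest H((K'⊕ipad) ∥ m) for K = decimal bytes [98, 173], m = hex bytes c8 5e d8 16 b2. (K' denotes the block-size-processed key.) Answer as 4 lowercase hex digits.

Key decimal bytes [98, 173] = 62 ad is 2 bytes ≤ B = 3; zero-pad to 3 bytes: K' = 62 ad 00.
K' ⊕ ipad = 54 9b 36.
Inner input = 54 9b 36 ∥ c8 5e d8 16 b2.
Inner hash: sum = 84+155+54+200+94+216+22+178 = 1003 → 03 eb.

03eb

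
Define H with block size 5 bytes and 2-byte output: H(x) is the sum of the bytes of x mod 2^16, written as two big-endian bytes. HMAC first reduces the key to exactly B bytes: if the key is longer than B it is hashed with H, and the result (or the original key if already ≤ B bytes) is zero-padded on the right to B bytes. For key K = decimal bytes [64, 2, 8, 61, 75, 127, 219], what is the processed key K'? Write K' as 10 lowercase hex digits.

|K| = 7 > B = 5, so first hash the key.
H(K): sum = 64+2+8+61+75+127+219 = 556 → 02 2c.
Zero-pad H(K) = 02 2c to 5 bytes: K' = 02 2c 00 00 00.

022c000000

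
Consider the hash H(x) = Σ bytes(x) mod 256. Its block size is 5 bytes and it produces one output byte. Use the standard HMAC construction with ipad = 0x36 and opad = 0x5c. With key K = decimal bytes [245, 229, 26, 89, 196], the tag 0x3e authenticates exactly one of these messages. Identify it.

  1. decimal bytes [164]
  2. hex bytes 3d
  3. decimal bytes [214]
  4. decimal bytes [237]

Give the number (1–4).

Key decimal bytes [245, 229, 26, 89, 196] = f5 e5 1a 59 c4 is exactly B = 5 bytes: K' = f5 e5 1a 59 c4.
K' ⊕ ipad = c3 d3 2c 6f f2; K' ⊕ opad = a9 b9 46 05 98.
m1: inner = H(c3 d3 2c 6f f2 a4) = c7; tag = H(a9 b9 46 05 98 c7) = 0c
m2: inner = H(c3 d3 2c 6f f2 3d) = 60; tag = H(a9 b9 46 05 98 60) = a5
m3: inner = H(c3 d3 2c 6f f2 d6) = f9; tag = H(a9 b9 46 05 98 f9) = 3e ← matches
m4: inner = H(c3 d3 2c 6f f2 ed) = 10; tag = H(a9 b9 46 05 98 10) = 55

3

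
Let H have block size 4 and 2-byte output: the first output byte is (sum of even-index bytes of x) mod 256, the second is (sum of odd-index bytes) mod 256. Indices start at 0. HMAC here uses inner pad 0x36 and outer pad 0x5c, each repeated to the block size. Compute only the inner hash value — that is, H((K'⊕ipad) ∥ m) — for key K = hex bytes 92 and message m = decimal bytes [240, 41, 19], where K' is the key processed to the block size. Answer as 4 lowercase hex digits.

Key hex bytes 92 is 1 byte ≤ B = 4; zero-pad to 4 bytes: K' = 92 00 00 00.
K' ⊕ ipad = a4 36 36 36.
Inner input = a4 36 36 36 ∥ f0 29 13.
Inner hash: even-index sum = 477 mod 256 = 221; odd-index sum = 149 mod 256 = 149 → dd 95.

dd95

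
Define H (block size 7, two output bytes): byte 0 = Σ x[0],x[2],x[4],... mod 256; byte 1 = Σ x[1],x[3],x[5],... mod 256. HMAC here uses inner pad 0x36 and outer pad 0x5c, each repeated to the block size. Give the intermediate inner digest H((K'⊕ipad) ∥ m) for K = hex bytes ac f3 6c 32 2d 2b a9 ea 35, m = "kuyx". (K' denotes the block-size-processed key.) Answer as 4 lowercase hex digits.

Key hex bytes ac f3 6c 32 2d 2b a9 ea 35 is 9 bytes > B = 7, so hash it first: H(key) = 23 3a, then zero-pad to 7 bytes: K' = 23 3a 00 00 00 00 00.
K' ⊕ ipad = 15 0c 36 36 36 36 36.
Inner input = 15 0c 36 36 36 36 36 ∥ 6b 75 79 78.
Inner hash: even-index sum = 420 mod 256 = 164; odd-index sum = 348 mod 256 = 92 → a4 5c.

a45c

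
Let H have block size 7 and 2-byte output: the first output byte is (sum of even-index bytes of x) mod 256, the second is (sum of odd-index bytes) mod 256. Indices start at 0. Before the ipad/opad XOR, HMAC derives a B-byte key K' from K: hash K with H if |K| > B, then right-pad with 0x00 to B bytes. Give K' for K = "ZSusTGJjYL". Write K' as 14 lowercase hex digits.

c6c30000000000

|K| = 10 > B = 7, so first hash the key.
H(K): even-index sum = 454 mod 256 = 198; odd-index sum = 451 mod 256 = 195 → c6 c3.
Zero-pad H(K) = c6 c3 to 7 bytes: K' = c6 c3 00 00 00 00 00.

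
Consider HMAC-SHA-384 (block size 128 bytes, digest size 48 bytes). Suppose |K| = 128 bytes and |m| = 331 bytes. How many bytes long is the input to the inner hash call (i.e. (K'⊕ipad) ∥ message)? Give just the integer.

Key is 128 ≤ 128 bytes, zero-padded: |K'| = 128.
Inner input = (K'⊕ipad) ∥ m → 128 + 331 = 459 bytes.

459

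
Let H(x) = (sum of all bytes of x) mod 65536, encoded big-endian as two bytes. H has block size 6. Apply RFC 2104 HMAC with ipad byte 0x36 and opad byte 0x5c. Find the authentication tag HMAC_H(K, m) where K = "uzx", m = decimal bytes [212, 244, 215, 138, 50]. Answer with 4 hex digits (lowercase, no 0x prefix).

0265

Key "uzx" = 75 7a 78 is 3 bytes ≤ B = 6; zero-pad to 6 bytes: K' = 75 7a 78 00 00 00.
K' ⊕ ipad = 43 4c 4e 36 36 36.  K' ⊕ opad = 29 26 24 5c 5c 5c.
Inner input = (K'⊕ipad) ∥ m = 43 4c 4e 36 36 36 ∥ d4 f4 d7 8a 32.
Inner hash: sum = 67+76+78+54+54+54+212+244+215+138+50 = 1242 → 04 da.
Outer input = (K'⊕opad) ∥ inner = 29 26 24 5c 5c 5c ∥ 04 da.
Outer hash (tag): sum = 41+38+36+92+92+92+4+218 = 613 → 02 65.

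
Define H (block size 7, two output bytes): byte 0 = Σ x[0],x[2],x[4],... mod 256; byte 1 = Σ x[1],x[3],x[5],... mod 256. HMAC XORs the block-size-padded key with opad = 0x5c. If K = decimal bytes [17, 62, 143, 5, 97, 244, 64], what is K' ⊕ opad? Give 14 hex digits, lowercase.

4d62d3593da81c

Key decimal bytes [17, 62, 143, 5, 97, 244, 64] = 11 3e 8f 05 61 f4 40 is exactly B = 7 bytes: K' = 11 3e 8f 05 61 f4 40.
XOR each byte with 0x5c: 11⊕5c=4d, 3e⊕5c=62, 8f⊕5c=d3, 05⊕5c=59, 61⊕5c=3d, f4⊕5c=a8, 40⊕5c=1c.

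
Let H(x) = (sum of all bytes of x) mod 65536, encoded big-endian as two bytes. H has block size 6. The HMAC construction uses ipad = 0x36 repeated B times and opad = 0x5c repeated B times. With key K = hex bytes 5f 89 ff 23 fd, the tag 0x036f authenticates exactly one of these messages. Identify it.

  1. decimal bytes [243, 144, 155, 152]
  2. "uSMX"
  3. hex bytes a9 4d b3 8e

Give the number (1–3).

Key hex bytes 5f 89 ff 23 fd is 5 bytes ≤ B = 6; zero-pad to 6 bytes: K' = 5f 89 ff 23 fd 00.
K' ⊕ ipad = 69 bf c9 15 cb 36; K' ⊕ opad = 03 d5 a3 7f a1 5c.
m1: inner = H(69 bf c9 15 cb 36 f3 90 9b 98) = 05 bd; tag = H(03 d5 a3 7f a1 5c 05 bd) = 03b9
m2: inner = H(69 bf c9 15 cb 36 75 53 4d 58) = 04 74; tag = H(03 d5 a3 7f a1 5c 04 74) = 036f ← matches
m3: inner = H(69 bf c9 15 cb 36 a9 4d b3 8e) = 05 3e; tag = H(03 d5 a3 7f a1 5c 05 3e) = 033a

2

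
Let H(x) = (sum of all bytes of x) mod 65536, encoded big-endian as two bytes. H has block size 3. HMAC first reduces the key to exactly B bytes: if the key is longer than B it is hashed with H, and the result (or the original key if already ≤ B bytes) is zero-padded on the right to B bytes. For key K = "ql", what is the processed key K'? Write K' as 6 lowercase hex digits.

Key "ql" = 71 6c is 2 bytes ≤ B = 3; zero-pad to 3 bytes: K' = 71 6c 00.

716c00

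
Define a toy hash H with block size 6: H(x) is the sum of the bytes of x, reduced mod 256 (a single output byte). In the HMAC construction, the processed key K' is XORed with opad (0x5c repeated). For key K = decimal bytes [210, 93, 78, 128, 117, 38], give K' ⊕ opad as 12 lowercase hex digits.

8e0112dc297a

Key decimal bytes [210, 93, 78, 128, 117, 38] = d2 5d 4e 80 75 26 is exactly B = 6 bytes: K' = d2 5d 4e 80 75 26.
XOR each byte with 0x5c: d2⊕5c=8e, 5d⊕5c=01, 4e⊕5c=12, 80⊕5c=dc, 75⊕5c=29, 26⊕5c=7a.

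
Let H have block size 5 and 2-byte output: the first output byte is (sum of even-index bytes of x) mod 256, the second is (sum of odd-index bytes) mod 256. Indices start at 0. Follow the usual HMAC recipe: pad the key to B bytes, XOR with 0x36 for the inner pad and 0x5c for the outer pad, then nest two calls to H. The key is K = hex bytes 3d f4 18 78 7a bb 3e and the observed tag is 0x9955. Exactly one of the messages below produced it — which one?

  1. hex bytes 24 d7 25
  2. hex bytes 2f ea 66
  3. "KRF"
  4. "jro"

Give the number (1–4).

Key hex bytes 3d f4 18 78 7a bb 3e is 7 bytes > B = 5, so hash it first: H(key) = 0d 27, then zero-pad to 5 bytes: K' = 0d 27 00 00 00.
K' ⊕ ipad = 3b 11 36 36 36; K' ⊕ opad = 51 7b 5c 5c 5c.
m1: inner = H(3b 11 36 36 36 24 d7 25) = 7e 90; tag = H(51 7b 5c 5c 5c 7e 90) = 9955 ← matches
m2: inner = H(3b 11 36 36 36 2f ea 66) = 91 dc; tag = H(51 7b 5c 5c 5c 91 dc) = e568
m3: inner = H(3b 11 36 36 36 4b 52 46) = f9 d8; tag = H(51 7b 5c 5c 5c f9 d8) = e1d0
m4: inner = H(3b 11 36 36 36 6a 72 6f) = 19 20; tag = H(51 7b 5c 5c 5c 19 20) = 29f0

1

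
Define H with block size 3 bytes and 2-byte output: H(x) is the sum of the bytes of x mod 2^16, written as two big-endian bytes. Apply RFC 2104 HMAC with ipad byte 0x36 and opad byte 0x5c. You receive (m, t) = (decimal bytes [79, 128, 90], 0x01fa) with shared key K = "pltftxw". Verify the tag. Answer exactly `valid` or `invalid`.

invalid

Key "pltftxw" = 70 6c 74 66 74 78 77 is 7 bytes > B = 3, so hash it first: H(key) = 03 19, then zero-pad to 3 bytes: K' = 03 19 00.
K' ⊕ ipad = 35 2f 36; K' ⊕ opad = 5f 45 5c.
Inner hash: sum = 53+47+54+79+128+90 = 451 → 01 c3.
Outer hash (recomputed tag): sum = 95+69+92+1+195 = 452 → 01 c4.
Recomputed tag = 01c4; claimed = 01fa → mismatch.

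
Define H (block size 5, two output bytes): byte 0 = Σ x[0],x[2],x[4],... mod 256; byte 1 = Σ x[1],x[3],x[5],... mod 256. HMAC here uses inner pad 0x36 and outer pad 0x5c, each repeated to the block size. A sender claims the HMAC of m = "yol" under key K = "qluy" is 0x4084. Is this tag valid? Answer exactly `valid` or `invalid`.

valid

Key "qluy" = 71 6c 75 79 is 4 bytes ≤ B = 5; zero-pad to 5 bytes: K' = 71 6c 75 79 00.
K' ⊕ ipad = 47 5a 43 4f 36; K' ⊕ opad = 2d 30 29 25 5c.
Inner hash: even-index sum = 303 mod 256 = 47; odd-index sum = 398 mod 256 = 142 → 2f 8e.
Outer hash (recomputed tag): even-index sum = 320 mod 256 = 64; odd-index sum = 132 mod 256 = 132 → 40 84.
Recomputed tag = 4084; claimed = 4084 → match.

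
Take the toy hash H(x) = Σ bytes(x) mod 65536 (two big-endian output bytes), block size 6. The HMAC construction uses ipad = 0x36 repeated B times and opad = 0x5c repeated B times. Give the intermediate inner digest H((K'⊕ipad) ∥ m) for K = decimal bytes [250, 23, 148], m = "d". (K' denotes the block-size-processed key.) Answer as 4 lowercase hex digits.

Key decimal bytes [250, 23, 148] = fa 17 94 is 3 bytes ≤ B = 6; zero-pad to 6 bytes: K' = fa 17 94 00 00 00.
K' ⊕ ipad = cc 21 a2 36 36 36.
Inner input = cc 21 a2 36 36 36 ∥ 64.
Inner hash: sum = 204+33+162+54+54+54+100 = 661 → 02 95.

0295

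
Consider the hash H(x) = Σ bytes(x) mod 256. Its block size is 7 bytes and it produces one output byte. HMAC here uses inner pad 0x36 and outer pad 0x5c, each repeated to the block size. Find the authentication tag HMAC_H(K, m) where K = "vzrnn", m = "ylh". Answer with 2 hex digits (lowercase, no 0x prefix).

Key "vzrnn" = 76 7a 72 6e 6e is 5 bytes ≤ B = 7; zero-pad to 7 bytes: K' = 76 7a 72 6e 6e 00 00.
K' ⊕ ipad = 40 4c 44 58 58 36 36.  K' ⊕ opad = 2a 26 2e 32 32 5c 5c.
Inner input = (K'⊕ipad) ∥ m = 40 4c 44 58 58 36 36 ∥ 79 6c 68.
Inner hash: sum = 64+76+68+88+88+54+54+121+108+104 = 825; mod 256 = 57 → 39.
Outer input = (K'⊕opad) ∥ inner = 2a 26 2e 32 32 5c 5c ∥ 39.
Outer hash (tag): sum = 42+38+46+50+50+92+92+57 = 467; mod 256 = 211 → d3.

d3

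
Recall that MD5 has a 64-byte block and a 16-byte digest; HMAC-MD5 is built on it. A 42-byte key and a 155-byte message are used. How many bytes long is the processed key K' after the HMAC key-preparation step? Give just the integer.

64

Key is 42 ≤ 64 bytes, zero-padded: |K'| = 64.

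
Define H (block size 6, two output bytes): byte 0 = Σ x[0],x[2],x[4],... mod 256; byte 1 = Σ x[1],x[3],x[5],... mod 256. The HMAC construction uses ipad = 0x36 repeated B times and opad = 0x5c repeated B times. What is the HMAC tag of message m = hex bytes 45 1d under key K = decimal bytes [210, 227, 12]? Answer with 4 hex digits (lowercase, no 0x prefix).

Key decimal bytes [210, 227, 12] = d2 e3 0c is 3 bytes ≤ B = 6; zero-pad to 6 bytes: K' = d2 e3 0c 00 00 00.
K' ⊕ ipad = e4 d5 3a 36 36 36.  K' ⊕ opad = 8e bf 50 5c 5c 5c.
Inner input = (K'⊕ipad) ∥ m = e4 d5 3a 36 36 36 ∥ 45 1d.
Inner hash: even-index sum = 409 mod 256 = 153; odd-index sum = 350 mod 256 = 94 → 99 5e.
Outer input = (K'⊕opad) ∥ inner = 8e bf 50 5c 5c 5c ∥ 99 5e.
Outer hash (tag): even-index sum = 467 mod 256 = 211; odd-index sum = 469 mod 256 = 213 → d3 d5.

d3d5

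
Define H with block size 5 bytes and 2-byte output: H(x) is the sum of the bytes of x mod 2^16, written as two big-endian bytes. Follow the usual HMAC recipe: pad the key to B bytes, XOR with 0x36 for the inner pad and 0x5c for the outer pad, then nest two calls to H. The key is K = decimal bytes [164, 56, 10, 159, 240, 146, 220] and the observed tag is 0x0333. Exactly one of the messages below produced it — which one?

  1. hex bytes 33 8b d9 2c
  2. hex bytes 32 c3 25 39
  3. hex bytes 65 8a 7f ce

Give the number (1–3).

2

Key decimal bytes [164, 56, 10, 159, 240, 146, 220] = a4 38 0a 9f f0 92 dc is 7 bytes > B = 5, so hash it first: H(key) = 03 e3, then zero-pad to 5 bytes: K' = 03 e3 00 00 00.
K' ⊕ ipad = 35 d5 36 36 36; K' ⊕ opad = 5f bf 5c 5c 5c.
m1: inner = H(35 d5 36 36 36 33 8b d9 2c) = 03 6f; tag = H(5f bf 5c 5c 5c 03 6f) = 02a4
m2: inner = H(35 d5 36 36 36 32 c3 25 39) = 02 ff; tag = H(5f bf 5c 5c 5c 02 ff) = 0333 ← matches
m3: inner = H(35 d5 36 36 36 65 8a 7f ce) = 03 e8; tag = H(5f bf 5c 5c 5c 03 e8) = 031d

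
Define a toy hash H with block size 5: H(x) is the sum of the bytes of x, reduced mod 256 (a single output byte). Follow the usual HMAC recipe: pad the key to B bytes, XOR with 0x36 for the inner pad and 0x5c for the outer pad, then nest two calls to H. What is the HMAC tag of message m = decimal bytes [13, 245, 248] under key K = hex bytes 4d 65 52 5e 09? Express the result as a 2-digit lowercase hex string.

Key hex bytes 4d 65 52 5e 09 is exactly B = 5 bytes: K' = 4d 65 52 5e 09.
K' ⊕ ipad = 7b 53 64 68 3f.  K' ⊕ opad = 11 39 0e 02 55.
Inner input = (K'⊕ipad) ∥ m = 7b 53 64 68 3f ∥ 0d f5 f8.
Inner hash: sum = 123+83+100+104+63+13+245+248 = 979; mod 256 = 211 → d3.
Outer input = (K'⊕opad) ∥ inner = 11 39 0e 02 55 ∥ d3.
Outer hash (tag): sum = 17+57+14+2+85+211 = 386; mod 256 = 130 → 82.

82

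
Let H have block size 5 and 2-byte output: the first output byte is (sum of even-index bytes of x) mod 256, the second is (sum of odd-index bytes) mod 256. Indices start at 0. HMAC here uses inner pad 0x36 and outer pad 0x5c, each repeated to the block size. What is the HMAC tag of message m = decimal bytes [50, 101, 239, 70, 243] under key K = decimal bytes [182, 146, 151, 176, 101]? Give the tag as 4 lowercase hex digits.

Key decimal bytes [182, 146, 151, 176, 101] = b6 92 97 b0 65 is exactly B = 5 bytes: K' = b6 92 97 b0 65.
K' ⊕ ipad = 80 a4 a1 86 53.  K' ⊕ opad = ea ce cb ec 39.
Inner input = (K'⊕ipad) ∥ m = 80 a4 a1 86 53 ∥ 32 65 ef 46 f3.
Inner hash: even-index sum = 543 mod 256 = 31; odd-index sum = 830 mod 256 = 62 → 1f 3e.
Outer input = (K'⊕opad) ∥ inner = ea ce cb ec 39 ∥ 1f 3e.
Outer hash (tag): even-index sum = 556 mod 256 = 44; odd-index sum = 473 mod 256 = 217 → 2c d9.

2cd9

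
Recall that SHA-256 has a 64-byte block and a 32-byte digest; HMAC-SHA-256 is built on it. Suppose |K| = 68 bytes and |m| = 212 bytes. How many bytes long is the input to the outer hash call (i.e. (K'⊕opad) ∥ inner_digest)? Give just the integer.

96

Key is 68 > 64 bytes, so it is hashed to 32 bytes then zero-padded to 64: |K'| = 64.
Outer input = (K'⊕opad) ∥ H(inner) → 64 + 32 = 96 bytes.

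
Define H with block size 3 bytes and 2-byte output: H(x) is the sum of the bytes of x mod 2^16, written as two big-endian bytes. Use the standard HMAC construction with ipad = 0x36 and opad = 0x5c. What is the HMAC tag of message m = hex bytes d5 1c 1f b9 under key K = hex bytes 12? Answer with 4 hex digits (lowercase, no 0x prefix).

Key hex bytes 12 is 1 byte ≤ B = 3; zero-pad to 3 bytes: K' = 12 00 00.
K' ⊕ ipad = 24 36 36.  K' ⊕ opad = 4e 5c 5c.
Inner input = (K'⊕ipad) ∥ m = 24 36 36 ∥ d5 1c 1f b9.
Inner hash: sum = 36+54+54+213+28+31+185 = 601 → 02 59.
Outer input = (K'⊕opad) ∥ inner = 4e 5c 5c ∥ 02 59.
Outer hash (tag): sum = 78+92+92+2+89 = 353 → 01 61.

0161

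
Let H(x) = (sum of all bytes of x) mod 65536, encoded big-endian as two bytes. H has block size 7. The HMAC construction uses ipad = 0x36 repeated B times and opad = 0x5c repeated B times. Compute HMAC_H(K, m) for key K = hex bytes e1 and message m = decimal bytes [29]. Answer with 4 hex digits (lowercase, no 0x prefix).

Key hex bytes e1 is 1 byte ≤ B = 7; zero-pad to 7 bytes: K' = e1 00 00 00 00 00 00.
K' ⊕ ipad = d7 36 36 36 36 36 36.  K' ⊕ opad = bd 5c 5c 5c 5c 5c 5c.
Inner input = (K'⊕ipad) ∥ m = d7 36 36 36 36 36 36 ∥ 1d.
Inner hash: sum = 215+54+54+54+54+54+54+29 = 568 → 02 38.
Outer input = (K'⊕opad) ∥ inner = bd 5c 5c 5c 5c 5c 5c ∥ 02 38.
Outer hash (tag): sum = 189+92+92+92+92+92+92+2+56 = 799 → 03 1f.

031f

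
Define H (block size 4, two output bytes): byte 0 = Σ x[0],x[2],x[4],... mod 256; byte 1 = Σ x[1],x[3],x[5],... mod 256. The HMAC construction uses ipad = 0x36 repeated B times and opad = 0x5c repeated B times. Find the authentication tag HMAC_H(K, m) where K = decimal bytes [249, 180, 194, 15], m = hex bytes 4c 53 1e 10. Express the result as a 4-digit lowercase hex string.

7059

Key decimal bytes [249, 180, 194, 15] = f9 b4 c2 0f is exactly B = 4 bytes: K' = f9 b4 c2 0f.
K' ⊕ ipad = cf 82 f4 39.  K' ⊕ opad = a5 e8 9e 53.
Inner input = (K'⊕ipad) ∥ m = cf 82 f4 39 ∥ 4c 53 1e 10.
Inner hash: even-index sum = 557 mod 256 = 45; odd-index sum = 286 mod 256 = 30 → 2d 1e.
Outer input = (K'⊕opad) ∥ inner = a5 e8 9e 53 ∥ 2d 1e.
Outer hash (tag): even-index sum = 368 mod 256 = 112; odd-index sum = 345 mod 256 = 89 → 70 59.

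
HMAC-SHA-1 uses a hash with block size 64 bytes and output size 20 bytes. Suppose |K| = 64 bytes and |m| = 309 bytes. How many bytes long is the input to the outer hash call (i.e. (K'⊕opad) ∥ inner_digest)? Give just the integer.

Key is 64 ≤ 64 bytes, zero-padded: |K'| = 64.
Outer input = (K'⊕opad) ∥ H(inner) → 64 + 20 = 84 bytes.

84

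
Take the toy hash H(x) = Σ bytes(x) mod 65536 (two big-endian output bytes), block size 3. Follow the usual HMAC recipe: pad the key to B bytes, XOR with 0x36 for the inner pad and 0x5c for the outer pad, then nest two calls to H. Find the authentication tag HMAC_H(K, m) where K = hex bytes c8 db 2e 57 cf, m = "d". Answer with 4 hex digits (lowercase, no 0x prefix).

Key hex bytes c8 db 2e 57 cf is 5 bytes > B = 3, so hash it first: H(key) = 02 f7, then zero-pad to 3 bytes: K' = 02 f7 00.
K' ⊕ ipad = 34 c1 36.  K' ⊕ opad = 5e ab 5c.
Inner input = (K'⊕ipad) ∥ m = 34 c1 36 ∥ 64.
Inner hash: sum = 52+193+54+100 = 399 → 01 8f.
Outer input = (K'⊕opad) ∥ inner = 5e ab 5c ∥ 01 8f.
Outer hash (tag): sum = 94+171+92+1+143 = 501 → 01 f5.

01f5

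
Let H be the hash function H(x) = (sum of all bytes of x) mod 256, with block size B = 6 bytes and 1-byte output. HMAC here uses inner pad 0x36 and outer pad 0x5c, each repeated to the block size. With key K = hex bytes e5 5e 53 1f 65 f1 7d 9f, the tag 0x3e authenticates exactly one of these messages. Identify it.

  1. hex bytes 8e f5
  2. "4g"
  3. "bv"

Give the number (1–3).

3

Key hex bytes e5 5e 53 1f 65 f1 7d 9f is 8 bytes > B = 6, so hash it first: H(key) = 27, then zero-pad to 6 bytes: K' = 27 00 00 00 00 00.
K' ⊕ ipad = 11 36 36 36 36 36; K' ⊕ opad = 7b 5c 5c 5c 5c 5c.
m1: inner = H(11 36 36 36 36 36 8e f5) = a2; tag = H(7b 5c 5c 5c 5c 5c a2) = e9
m2: inner = H(11 36 36 36 36 36 34 67) = ba; tag = H(7b 5c 5c 5c 5c 5c ba) = 01
m3: inner = H(11 36 36 36 36 36 62 76) = f7; tag = H(7b 5c 5c 5c 5c 5c f7) = 3e ← matches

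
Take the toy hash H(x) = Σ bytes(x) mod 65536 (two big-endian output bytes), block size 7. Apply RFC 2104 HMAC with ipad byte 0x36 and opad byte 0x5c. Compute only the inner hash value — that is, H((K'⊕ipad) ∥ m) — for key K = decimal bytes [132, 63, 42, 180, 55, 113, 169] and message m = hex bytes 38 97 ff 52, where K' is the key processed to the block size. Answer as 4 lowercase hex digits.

0460

Key decimal bytes [132, 63, 42, 180, 55, 113, 169] = 84 3f 2a b4 37 71 a9 is exactly B = 7 bytes: K' = 84 3f 2a b4 37 71 a9.
K' ⊕ ipad = b2 09 1c 82 01 47 9f.
Inner input = b2 09 1c 82 01 47 9f ∥ 38 97 ff 52.
Inner hash: sum = 178+9+28+130+1+71+159+56+151+255+82 = 1120 → 04 60.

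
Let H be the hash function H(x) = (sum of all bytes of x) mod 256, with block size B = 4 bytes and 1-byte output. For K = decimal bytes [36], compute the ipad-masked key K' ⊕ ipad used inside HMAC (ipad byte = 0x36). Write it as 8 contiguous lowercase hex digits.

12363636

Key decimal bytes [36] = 24 is 1 byte ≤ B = 4; zero-pad to 4 bytes: K' = 24 00 00 00.
XOR each byte with 0x36: 24⊕36=12, 00⊕36=36, 00⊕36=36, 00⊕36=36.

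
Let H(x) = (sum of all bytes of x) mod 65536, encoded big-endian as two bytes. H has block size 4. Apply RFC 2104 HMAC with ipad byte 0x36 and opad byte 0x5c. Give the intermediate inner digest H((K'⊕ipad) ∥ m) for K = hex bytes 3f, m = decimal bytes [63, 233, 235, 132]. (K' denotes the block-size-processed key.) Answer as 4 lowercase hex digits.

Key hex bytes 3f is 1 byte ≤ B = 4; zero-pad to 4 bytes: K' = 3f 00 00 00.
K' ⊕ ipad = 09 36 36 36.
Inner input = 09 36 36 36 ∥ 3f e9 eb 84.
Inner hash: sum = 9+54+54+54+63+233+235+132 = 834 → 03 42.

0342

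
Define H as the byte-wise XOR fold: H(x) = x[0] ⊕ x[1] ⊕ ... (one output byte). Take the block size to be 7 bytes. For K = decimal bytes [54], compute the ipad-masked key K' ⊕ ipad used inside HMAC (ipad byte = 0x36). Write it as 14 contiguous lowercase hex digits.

Key decimal bytes [54] = 36 is 1 byte ≤ B = 7; zero-pad to 7 bytes: K' = 36 00 00 00 00 00 00.
XOR each byte with 0x36: 36⊕36=00, 00⊕36=36, 00⊕36=36, 00⊕36=36, 00⊕36=36, 00⊕36=36, 00⊕36=36.

00363636363636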